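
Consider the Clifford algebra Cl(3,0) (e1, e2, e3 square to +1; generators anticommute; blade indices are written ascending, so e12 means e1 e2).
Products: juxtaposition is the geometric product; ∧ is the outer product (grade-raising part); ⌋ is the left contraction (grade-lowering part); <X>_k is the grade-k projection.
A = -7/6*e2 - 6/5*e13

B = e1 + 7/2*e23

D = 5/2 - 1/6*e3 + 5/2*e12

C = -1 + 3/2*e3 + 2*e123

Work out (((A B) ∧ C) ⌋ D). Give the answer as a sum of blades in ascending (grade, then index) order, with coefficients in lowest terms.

step 1: -173/60*e3 + 161/30*e12
step 2: 173/60*e3 - 161/30*e12 + 161/20*e123
step 3: 4657/360
Answer: 4657/360


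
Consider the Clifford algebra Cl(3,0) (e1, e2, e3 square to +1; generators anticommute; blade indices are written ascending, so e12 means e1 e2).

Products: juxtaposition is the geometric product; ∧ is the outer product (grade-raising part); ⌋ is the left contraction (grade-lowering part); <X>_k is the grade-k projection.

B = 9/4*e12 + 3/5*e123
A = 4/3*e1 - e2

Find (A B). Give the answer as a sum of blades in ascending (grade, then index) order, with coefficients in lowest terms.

step 1: 9/4*e1 + 3*e2 + 3/5*e13 + 4/5*e23
Answer: 9/4*e1 + 3*e2 + 3/5*e13 + 4/5*e23


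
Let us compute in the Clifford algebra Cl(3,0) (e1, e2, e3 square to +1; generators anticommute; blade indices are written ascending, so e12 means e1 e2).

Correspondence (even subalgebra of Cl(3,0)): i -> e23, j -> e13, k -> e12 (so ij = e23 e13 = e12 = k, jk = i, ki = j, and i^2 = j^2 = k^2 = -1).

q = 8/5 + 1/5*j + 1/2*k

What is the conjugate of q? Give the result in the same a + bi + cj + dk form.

In blades: q = 8/5 + 1/2*e12 + 1/5*e13.
Quaternion conjugation is reversion on the even subalgebra: the scalar is fixed and every grade-2 blade flips sign, giving 8/5 - 1/2*e12 - 1/5*e13; translating back:
Answer: 8/5 - 1/5*j - 1/2*k


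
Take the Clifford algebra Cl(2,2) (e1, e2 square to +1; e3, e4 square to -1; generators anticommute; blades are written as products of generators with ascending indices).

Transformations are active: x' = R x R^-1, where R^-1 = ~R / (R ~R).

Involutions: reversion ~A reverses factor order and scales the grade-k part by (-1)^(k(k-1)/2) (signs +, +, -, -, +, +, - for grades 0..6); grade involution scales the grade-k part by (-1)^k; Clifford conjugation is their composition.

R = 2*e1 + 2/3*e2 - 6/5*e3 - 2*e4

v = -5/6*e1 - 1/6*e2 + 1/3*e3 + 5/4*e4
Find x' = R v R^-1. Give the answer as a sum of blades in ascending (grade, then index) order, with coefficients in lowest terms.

~R = 2*e1 + 2/3*e2 - 6/5*e3 - 2*e4, and R ~R = -224/225, so R^-1 = ~R / (-224/225).
R v = 101/90 + 2/9*e1 e2 - 1/3*e1 e3 + 5/6*e1 e4 + 1/45*e2 e3 + 1/2*e2 e4 - 5/6*e3 e4
Answer: -1235/336*e1 - 449/336*e2 + 797/336*e3 + 365/112*e4


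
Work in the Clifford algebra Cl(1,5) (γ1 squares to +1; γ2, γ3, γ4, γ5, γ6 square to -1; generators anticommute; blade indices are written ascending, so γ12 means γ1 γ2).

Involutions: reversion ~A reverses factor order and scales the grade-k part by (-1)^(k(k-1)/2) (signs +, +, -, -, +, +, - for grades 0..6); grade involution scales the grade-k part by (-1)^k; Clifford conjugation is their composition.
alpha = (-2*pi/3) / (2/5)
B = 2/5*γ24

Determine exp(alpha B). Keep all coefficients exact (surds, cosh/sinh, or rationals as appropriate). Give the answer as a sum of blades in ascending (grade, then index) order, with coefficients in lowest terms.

B^2 = (2/5)^2*(γ24)^2 = 4/25*(-1) = -4/25 (a basis 2-blade squares to minus the product of its generators' squares).
B^2 = -4/25 — the series telescopes trigonometrically here: l = 2/5, alpha*l = -2*pi/3, so exp(alpha B) = cos(-2*pi/3) + (sin(-2*pi/3)/(2/5))*B = -1/2 + (-5*sqrt(3)/4)*B.
Answer: -1/2 - sqrt(3)/2*γ24


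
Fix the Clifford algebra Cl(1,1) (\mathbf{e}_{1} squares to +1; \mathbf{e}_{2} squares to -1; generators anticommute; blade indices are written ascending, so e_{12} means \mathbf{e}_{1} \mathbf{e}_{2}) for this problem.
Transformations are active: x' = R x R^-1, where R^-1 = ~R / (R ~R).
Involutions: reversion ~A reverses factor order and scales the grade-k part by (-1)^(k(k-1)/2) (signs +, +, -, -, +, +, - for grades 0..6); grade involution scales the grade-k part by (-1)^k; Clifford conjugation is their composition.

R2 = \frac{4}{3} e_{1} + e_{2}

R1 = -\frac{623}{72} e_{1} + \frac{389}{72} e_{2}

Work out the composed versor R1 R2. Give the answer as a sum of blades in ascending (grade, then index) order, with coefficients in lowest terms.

Distribute over the terms of R1 (each basis-blade product reordered to ascending indices, repeated generators contracted through their squares):
(-\frac{623}{72} e_{1}) R2 = -\frac{623}{54} - \frac{623}{72} e_{12}
(\frac{389}{72} e_{2}) R2 = -\frac{389}{72} - \frac{389}{54} e_{12}
Summing the partial products and collecting blades:
Answer: -\frac{3659}{216} - \frac{3425}{216} e_{12}


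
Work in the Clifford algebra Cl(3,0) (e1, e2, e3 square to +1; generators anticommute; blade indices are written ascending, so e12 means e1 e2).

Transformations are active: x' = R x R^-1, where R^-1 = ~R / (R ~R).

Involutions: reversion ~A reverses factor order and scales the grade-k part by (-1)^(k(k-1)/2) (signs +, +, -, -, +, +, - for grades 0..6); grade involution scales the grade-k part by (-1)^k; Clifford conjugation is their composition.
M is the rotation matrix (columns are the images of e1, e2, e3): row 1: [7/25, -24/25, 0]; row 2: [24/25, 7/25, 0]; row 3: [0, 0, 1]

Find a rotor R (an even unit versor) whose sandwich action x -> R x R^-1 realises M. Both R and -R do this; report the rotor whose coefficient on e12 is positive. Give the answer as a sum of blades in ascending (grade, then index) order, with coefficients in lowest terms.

Method: write R = a + b12*e12 + b13*e13 + b23*e23 with a^2 + b12^2 + b13^2 + b23^2 = 1 (so R^-1 = ~R). Expanding the columns R e_j ~R gives tr M = 4a^2 - 1 and, from the antisymmetric part, M21 - M12 = -4a*b12, M13 - M31 = 4a*b13, M32 - M23 = -4a*b23.
Here tr M = 39/25, so a^2 = (1 + tr M)/4 = 16/25 and a = ±4/5. Taking a = 4/5: M21 - M12 = 48/25, M13 - M31 = 0, M32 - M23 = 0, giving b12 = -3/5, b13 = 0, b23 = 0, i.e. R = 4/5 - 3/5*e12.
Its e12 coefficient is negative, so report the other preimage -R.
Answer: -4/5 + 3/5*e12. Sheet selection: the two-to-one cover makes ±R indistinguishable at the matrix level (trace 39/25), so uniqueness comes from the required sign on e12.


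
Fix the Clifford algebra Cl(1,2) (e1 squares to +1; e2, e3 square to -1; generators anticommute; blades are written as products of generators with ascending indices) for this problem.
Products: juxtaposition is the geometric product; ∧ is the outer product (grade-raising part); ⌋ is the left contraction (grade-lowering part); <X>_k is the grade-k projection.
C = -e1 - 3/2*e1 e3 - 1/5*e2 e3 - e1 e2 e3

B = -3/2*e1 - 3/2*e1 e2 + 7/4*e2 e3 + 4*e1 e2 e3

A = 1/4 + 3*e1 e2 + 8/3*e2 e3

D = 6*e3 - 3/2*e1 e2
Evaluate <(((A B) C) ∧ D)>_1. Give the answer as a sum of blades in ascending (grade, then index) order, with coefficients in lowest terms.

step 1: -55/6 - 265/24*e1 + 9/2*e2 + 12*e3 - 3/8*e1 e2 - 37/4*e1 e3 + 7/16*e2 e3 - 3*e1 e2 e3
step 2: 5281/240 - 2159/240*e1 - 661/40*e2 + 687/80*e3 + 3041/160*e1 e2 + 847/40*e1 e3 + 245/16*e2 e3 + 283/16*e1 e2 e3
step 3: 5281/40*e3 - 5281/160*e1 e2 - 2159/40*e1 e3 - 1983/20*e2 e3 + 3237/32*e1 e2 e3
step 4: 5281/40*e3
Answer: 5281/40*e3


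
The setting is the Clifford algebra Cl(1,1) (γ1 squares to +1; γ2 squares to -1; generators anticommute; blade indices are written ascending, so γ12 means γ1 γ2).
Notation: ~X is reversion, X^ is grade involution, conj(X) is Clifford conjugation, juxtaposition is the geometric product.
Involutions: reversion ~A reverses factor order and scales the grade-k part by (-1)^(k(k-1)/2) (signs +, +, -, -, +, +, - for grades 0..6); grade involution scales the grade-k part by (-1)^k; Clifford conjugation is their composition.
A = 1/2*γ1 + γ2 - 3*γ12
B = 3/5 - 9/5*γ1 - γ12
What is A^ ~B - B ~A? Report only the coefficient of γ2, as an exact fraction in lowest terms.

first term: -21/10 - 13/10*γ1 - 13/2*γ2 - 18/5*γ12
second term: -39/10 + 13/10*γ1 - 43/10*γ2
Answer: -11/5


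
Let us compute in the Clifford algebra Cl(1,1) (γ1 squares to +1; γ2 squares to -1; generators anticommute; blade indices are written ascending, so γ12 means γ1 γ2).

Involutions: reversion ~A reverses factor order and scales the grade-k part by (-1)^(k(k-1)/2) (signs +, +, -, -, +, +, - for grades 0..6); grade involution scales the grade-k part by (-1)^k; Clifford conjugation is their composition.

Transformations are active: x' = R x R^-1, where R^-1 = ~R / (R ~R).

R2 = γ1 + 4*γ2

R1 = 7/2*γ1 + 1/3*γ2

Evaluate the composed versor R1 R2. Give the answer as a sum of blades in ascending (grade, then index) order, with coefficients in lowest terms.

Distribute over the terms of R1 (each basis-blade product reordered to ascending indices, repeated generators contracted through their squares):
(7/2*γ1) R2 = 7/2 + 14*γ12
(1/3*γ2) R2 = -4/3 - 1/3*γ12
Summing the partial products and collecting blades:
Answer: 13/6 + 41/3*γ12


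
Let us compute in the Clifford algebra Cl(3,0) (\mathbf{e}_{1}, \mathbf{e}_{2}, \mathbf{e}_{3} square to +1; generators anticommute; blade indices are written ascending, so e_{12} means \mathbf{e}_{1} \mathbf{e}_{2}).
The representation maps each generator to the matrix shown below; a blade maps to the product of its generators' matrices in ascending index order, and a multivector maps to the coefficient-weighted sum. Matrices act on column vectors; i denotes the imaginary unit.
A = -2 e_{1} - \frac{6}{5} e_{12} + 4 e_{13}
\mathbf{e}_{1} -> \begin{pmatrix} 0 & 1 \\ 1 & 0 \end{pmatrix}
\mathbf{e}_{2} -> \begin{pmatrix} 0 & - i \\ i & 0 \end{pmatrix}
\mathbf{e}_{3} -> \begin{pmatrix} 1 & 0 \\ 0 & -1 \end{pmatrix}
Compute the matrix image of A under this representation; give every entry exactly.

Bivector images (products of the table entries): rho(e_{12}) = rho(\mathbf{e}_{1})rho(\mathbf{e}_{2}) = \begin{pmatrix} i & 0 \\ 0 & - i \end{pmatrix}; rho(e_{13}) = rho(\mathbf{e}_{1})rho(\mathbf{e}_{3}) = \begin{pmatrix} 0 & -1 \\ 1 & 0 \end{pmatrix}.
M = (-2)*rho(e_{1}) + (-\frac{6}{5})*rho(e_{12}) + (4)*rho(e_{13}), summed entrywise:
Answer: \begin{pmatrix} - \frac{6 i}{5} & -6 \\ 2 & \frac{6 i}{5} \end{pmatrix}


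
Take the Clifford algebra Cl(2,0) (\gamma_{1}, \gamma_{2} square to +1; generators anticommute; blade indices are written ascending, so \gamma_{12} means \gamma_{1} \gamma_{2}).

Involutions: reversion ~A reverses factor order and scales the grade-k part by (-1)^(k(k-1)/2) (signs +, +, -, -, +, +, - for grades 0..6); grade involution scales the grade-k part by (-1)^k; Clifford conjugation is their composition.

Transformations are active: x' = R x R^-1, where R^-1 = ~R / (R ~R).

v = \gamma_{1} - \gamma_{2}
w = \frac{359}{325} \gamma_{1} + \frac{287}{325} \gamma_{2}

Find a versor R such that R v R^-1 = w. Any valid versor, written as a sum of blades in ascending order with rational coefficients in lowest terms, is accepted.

Equal squares first: v^2 = w^2 = 2. Then v + w = \frac{684}{325} \gamma_{1} - \frac{38}{325} \gamma_{2} is a versor taking v to w, provided it is invertible.
Answer: \frac{684}{325} \gamma_{1} - \frac{38}{325} \gamma_{2}


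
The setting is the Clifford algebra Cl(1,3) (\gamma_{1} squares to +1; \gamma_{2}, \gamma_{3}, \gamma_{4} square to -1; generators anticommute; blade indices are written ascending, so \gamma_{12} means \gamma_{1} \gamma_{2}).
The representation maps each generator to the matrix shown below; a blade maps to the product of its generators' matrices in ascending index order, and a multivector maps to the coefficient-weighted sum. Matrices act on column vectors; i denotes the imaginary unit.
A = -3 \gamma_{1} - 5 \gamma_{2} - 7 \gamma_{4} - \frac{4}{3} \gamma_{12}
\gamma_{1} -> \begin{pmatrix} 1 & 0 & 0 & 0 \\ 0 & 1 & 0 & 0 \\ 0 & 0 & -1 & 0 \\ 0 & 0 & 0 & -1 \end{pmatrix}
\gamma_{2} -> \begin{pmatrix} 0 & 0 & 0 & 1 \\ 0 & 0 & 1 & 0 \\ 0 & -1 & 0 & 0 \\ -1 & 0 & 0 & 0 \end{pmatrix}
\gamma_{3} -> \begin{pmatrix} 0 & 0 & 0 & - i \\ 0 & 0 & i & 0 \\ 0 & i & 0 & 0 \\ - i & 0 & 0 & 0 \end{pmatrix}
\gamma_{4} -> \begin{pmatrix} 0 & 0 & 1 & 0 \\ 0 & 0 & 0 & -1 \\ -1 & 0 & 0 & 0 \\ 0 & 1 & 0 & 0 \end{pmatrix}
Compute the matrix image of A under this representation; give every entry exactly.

Bivector images (products of the table entries): rho(\gamma_{12}) = rho(\gamma_{1})rho(\gamma_{2}) = \begin{pmatrix} 0 & 0 & 0 & 1 \\ 0 & 0 & 1 & 0 \\ 0 & 1 & 0 & 0 \\ 1 & 0 & 0 & 0 \end{pmatrix}.
M = (-3)*rho(\gamma_{1}) + (-5)*rho(\gamma_{2}) + (-7)*rho(\gamma_{4}) + (-\frac{4}{3})*rho(\gamma_{12}), summed entrywise:
Answer: \begin{pmatrix} -3 & 0 & -7 & - \frac{19}{3} \\ 0 & -3 & - \frac{19}{3} & 7 \\ 7 & \frac{11}{3} & 3 & 0 \\ \frac{11}{3} & -7 & 0 & 3 \end{pmatrix}


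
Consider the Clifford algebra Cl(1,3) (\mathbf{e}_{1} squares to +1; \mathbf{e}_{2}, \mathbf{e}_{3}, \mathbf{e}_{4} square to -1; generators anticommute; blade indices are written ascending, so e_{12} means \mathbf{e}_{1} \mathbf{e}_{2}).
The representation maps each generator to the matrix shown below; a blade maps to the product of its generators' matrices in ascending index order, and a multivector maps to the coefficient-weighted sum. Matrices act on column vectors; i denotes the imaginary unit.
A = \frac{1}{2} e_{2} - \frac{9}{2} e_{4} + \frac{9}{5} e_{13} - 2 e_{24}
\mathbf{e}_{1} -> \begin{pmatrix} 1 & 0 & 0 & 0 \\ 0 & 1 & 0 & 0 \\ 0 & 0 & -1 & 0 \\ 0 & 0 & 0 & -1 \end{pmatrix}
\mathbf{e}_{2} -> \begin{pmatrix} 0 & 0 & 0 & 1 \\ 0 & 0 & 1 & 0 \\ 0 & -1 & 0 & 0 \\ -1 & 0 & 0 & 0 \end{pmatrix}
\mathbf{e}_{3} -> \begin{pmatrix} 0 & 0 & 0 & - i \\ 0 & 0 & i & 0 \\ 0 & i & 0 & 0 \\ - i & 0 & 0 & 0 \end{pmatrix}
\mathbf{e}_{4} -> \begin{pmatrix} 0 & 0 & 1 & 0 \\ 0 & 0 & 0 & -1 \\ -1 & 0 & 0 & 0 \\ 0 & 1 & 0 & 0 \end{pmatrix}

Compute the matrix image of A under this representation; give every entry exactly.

Bivector images (products of the table entries): rho(e_{13}) = rho(\mathbf{e}_{1})rho(\mathbf{e}_{3}) = \begin{pmatrix} 0 & 0 & 0 & - i \\ 0 & 0 & i & 0 \\ 0 & - i & 0 & 0 \\ i & 0 & 0 & 0 \end{pmatrix}; rho(e_{24}) = rho(\mathbf{e}_{2})rho(\mathbf{e}_{4}) = \begin{pmatrix} 0 & 1 & 0 & 0 \\ -1 & 0 & 0 & 0 \\ 0 & 0 & 0 & 1 \\ 0 & 0 & -1 & 0 \end{pmatrix}.
M = (\frac{1}{2})*rho(e_{2}) + (-\frac{9}{2})*rho(e_{4}) + (\frac{9}{5})*rho(e_{13}) + (-2)*rho(e_{24}), summed entrywise:
Answer: \begin{pmatrix} 0 & -2 & - \frac{9}{2} & \frac{1}{2} - \frac{9 i}{5} \\ 2 & 0 & \frac{1}{2} + \frac{9 i}{5} & \frac{9}{2} \\ \frac{9}{2} & - \frac{1}{2} - \frac{9 i}{5} & 0 & -2 \\ - \frac{1}{2} + \frac{9 i}{5} & - \frac{9}{2} & 2 & 0 \end{pmatrix}


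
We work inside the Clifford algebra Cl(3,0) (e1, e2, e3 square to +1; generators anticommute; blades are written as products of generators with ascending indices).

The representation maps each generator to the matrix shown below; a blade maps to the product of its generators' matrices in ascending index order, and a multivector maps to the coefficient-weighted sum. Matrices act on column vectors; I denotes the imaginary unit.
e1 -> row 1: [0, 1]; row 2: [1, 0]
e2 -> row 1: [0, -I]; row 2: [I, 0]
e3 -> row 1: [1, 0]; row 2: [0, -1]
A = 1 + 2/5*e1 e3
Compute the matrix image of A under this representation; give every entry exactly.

Bivector images (products of the table entries): rho(e1 e3) = rho(e1)rho(e3) = row 1: [0, -1]; row 2: [1, 0].
M = (1)*1 + (2/5)*rho(e1 e3), summed entrywise (1 is the identity matrix):
Answer: row 1: [1, -2/5]; row 2: [2/5, 1]


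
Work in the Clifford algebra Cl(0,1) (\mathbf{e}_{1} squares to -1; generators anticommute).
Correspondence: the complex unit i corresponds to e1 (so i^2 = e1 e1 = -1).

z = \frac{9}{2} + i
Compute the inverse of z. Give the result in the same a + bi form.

In blades: z = \frac{9}{2} + e_{1}.
With qbar = \frac{9}{2} - e_{1} (scalar fixed, mapped units negated), z qbar = \frac{85}{4} (the sum of squared coefficients), so z^-1 = qbar / (\frac{85}{4}) = \frac{18}{85} - \frac{4}{85} e_{1}; translating back:
Answer: \frac{18}{85} - \frac{4}{85}i


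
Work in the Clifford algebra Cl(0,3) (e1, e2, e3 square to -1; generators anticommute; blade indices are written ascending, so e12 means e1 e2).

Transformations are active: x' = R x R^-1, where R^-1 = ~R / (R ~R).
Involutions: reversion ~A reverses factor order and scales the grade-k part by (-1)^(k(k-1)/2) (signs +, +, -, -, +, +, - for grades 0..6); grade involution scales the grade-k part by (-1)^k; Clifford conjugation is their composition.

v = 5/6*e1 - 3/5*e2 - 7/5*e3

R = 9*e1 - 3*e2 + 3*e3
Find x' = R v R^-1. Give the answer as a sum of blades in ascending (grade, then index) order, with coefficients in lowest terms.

~R = 9*e1 - 3*e2 + 3*e3, and R ~R = -99, so R^-1 = ~R / (-99).
R v = -51/10 - 29/10*e12 - 151/10*e13 + 6*e23
Answer: 31/330*e1 + 16/55*e2 + 94/55*e3


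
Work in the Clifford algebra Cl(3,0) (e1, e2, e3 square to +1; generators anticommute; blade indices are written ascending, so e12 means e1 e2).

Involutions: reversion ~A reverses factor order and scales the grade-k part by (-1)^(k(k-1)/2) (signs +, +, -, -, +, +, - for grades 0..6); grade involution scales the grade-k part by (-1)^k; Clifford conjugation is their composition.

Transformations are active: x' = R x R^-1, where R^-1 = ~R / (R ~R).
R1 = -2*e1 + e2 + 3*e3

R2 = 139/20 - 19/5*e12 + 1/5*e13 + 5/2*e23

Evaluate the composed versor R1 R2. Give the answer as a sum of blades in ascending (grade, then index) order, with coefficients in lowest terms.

Distribute over the terms of R1 (each basis-blade product reordered to ascending indices, repeated generators contracted through their squares):
(-2*e1) R2 = -139/10*e1 + 38/5*e2 - 2/5*e3 - 5*e123
(e2) R2 = 19/5*e1 + 139/20*e2 + 5/2*e3 - 1/5*e123
(3*e3) R2 = -3/5*e1 - 15/2*e2 + 417/20*e3 - 57/5*e123
Summing the partial products and collecting blades:
Answer: -107/10*e1 + 141/20*e2 + 459/20*e3 - 83/5*e123


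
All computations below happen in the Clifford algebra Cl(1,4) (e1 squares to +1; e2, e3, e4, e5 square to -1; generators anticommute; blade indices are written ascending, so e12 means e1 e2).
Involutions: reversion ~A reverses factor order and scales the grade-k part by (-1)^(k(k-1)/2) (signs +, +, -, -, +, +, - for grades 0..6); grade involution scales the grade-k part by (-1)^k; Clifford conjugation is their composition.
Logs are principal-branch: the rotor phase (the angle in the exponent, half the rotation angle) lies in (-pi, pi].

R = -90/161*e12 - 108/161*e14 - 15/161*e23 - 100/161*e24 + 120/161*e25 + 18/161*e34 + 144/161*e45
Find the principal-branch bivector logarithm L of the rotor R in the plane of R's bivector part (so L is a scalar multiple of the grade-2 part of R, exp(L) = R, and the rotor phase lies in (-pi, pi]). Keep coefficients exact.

The scalar part of R is 0, which fixes the principal-branch rotor phase; the unit plane is then the bivector part divided by the sine of that phase, and L is that plane scaled by the phase.
Concretely: cos(phase) = 0 gives phase = ±pi/2, and since phase/sin(phase) is even the sign is immaterial: L = (phase/sin(phase)) * <R>_2 = (pi/2) * <R>_2.
Answer: -45*pi/161*e12 - 54*pi/161*e14 - 15*pi/322*e23 - 50*pi/161*e24 + 60*pi/161*e25 + 9*pi/161*e34 + 72*pi/161*e45


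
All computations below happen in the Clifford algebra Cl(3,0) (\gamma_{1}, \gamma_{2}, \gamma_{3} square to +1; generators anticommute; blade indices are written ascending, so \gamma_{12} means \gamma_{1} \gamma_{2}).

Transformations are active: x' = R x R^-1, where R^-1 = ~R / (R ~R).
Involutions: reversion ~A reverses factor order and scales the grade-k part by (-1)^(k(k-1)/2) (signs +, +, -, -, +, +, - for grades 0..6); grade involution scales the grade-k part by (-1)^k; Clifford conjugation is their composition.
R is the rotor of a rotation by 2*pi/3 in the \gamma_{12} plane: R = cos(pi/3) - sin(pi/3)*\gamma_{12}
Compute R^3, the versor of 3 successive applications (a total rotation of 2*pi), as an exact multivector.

Because a rotor carries half the rotation angle, composing 3 copies of this \gamma_{12}-plane rotor multiplies the phase: 3*(pi/3) = \pi, hence R^3 = cos(\pi) - sin(\pi)*\gamma_{12}.
cos(\pi) = -1 and sin(\pi) = 0, so R^3 = -1. The total rotation 2*pi is 1 full turn, so every vector returns to itself, yet the rotor is -1, on the OTHER sheet of the double cover (an odd number of 2*pi turns).
Answer: -1


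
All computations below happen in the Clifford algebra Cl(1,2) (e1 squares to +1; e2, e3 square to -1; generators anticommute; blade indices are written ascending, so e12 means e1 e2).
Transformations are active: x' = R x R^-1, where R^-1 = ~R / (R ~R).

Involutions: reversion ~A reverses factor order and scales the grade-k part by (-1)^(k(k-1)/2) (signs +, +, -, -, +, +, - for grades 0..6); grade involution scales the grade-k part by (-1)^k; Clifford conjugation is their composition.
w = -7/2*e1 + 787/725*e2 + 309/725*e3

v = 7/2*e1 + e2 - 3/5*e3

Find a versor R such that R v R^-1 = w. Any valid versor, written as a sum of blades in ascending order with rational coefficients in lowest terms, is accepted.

The midline construction: v and w both square to 1089/100, so reflecting in their sum 1512/725*e2 - 126/725*e3 exchanges them.
Answer: 1512/725*e2 - 126/725*e3


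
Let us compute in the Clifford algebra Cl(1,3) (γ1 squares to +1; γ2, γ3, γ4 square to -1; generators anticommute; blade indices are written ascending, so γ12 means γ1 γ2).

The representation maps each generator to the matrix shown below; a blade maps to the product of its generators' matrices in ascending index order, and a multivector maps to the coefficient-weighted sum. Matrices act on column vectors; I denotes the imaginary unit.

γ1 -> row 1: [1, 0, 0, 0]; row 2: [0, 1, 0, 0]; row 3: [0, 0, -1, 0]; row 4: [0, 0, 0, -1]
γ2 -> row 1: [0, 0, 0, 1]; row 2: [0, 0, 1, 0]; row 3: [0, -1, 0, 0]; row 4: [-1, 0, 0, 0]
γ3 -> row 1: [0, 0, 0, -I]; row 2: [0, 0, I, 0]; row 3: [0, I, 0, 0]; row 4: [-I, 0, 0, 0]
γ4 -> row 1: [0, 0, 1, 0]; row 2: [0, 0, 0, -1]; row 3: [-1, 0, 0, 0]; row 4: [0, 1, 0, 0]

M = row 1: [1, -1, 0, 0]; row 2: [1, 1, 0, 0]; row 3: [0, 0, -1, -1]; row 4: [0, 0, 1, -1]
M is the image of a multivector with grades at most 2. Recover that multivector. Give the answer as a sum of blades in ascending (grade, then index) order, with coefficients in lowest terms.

Method: the blade images are trace-orthogonal — tr(rho(e_A) rho(e_B)^-1) = 4 if A = B and 0 otherwise — and rho(e_A)^-1 = (e_A)^2 * rho(e_A) with (e_A)^2 = +1 or -1, so the coefficient of e_A in the preimage is (e_A)^2 * tr(M rho(e_A))/4.
Nonzero projections over blades of grade <= 2: γ1: (γ1)^2 = +1, tr(M rho(γ1)) = 4, coefficient 1; γ24: (γ24)^2 = -1, tr(M rho(γ24)) = 4, coefficient -1. Every other blade of grade <= 2 projects to 0.
Answer: γ1 - γ24


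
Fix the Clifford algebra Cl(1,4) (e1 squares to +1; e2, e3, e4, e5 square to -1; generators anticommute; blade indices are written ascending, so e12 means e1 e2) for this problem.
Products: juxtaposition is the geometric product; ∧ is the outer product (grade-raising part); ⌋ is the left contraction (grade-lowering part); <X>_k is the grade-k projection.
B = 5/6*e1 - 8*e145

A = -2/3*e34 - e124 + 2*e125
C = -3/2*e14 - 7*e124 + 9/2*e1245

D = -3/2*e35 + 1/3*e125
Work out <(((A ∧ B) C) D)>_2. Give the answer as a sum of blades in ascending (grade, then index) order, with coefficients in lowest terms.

step 1: -5/9*e134
step 2: -5/6*e3 - 35/9*e23 + 5/2*e235
step 3: 15/4*e2 - 5/4*e5 - 5/6*e13 - 35/6*e25 - 35/27*e135 - 5/18*e1235
step 4: -5/6*e13 - 35/6*e25
Answer: -5/6*e13 - 35/6*e25


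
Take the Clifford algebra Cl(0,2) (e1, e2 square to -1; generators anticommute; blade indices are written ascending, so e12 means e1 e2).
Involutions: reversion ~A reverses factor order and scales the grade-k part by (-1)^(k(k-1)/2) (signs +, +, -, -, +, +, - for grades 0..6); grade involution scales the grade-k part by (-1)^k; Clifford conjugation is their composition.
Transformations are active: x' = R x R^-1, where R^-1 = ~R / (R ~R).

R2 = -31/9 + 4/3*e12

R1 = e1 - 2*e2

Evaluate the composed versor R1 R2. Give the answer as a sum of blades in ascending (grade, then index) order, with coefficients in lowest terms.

Distribute over the terms of R1 (each basis-blade product reordered to ascending indices, repeated generators contracted through their squares):
(e1) R2 = -31/9*e1 - 4/3*e2
(-2*e2) R2 = -8/3*e1 + 62/9*e2
Summing the partial products and collecting blades:
Answer: -55/9*e1 + 50/9*e2


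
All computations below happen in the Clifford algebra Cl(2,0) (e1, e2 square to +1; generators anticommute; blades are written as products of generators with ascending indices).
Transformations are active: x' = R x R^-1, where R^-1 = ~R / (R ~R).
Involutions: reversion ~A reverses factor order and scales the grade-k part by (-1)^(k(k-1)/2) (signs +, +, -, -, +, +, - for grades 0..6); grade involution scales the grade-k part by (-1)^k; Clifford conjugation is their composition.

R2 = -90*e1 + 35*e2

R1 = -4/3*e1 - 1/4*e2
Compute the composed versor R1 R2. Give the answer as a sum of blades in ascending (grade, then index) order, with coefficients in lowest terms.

Distribute over the terms of R1 (each basis-blade product reordered to ascending indices, repeated generators contracted through their squares):
(-4/3*e1) R2 = 120 - 140/3*e1 e2
(-1/4*e2) R2 = -35/4 - 45/2*e1 e2
Summing the partial products and collecting blades:
Answer: 445/4 - 415/6*e1 e2


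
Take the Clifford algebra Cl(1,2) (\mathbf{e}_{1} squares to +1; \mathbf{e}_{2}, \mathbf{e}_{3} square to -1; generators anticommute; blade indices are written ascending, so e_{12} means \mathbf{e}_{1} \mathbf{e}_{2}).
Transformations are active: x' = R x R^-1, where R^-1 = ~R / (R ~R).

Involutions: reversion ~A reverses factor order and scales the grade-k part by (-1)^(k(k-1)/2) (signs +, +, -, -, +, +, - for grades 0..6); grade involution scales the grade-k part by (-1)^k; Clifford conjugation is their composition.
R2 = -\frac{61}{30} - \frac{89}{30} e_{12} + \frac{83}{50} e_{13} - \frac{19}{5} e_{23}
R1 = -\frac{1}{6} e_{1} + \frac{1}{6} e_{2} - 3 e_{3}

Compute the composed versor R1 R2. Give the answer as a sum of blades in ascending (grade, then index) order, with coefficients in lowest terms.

Distribute over the terms of R1 (each basis-blade product reordered to ascending indices, repeated generators contracted through their squares):
(-\frac{1}{6} e_{1}) R2 = \frac{61}{180} e_{1} + \frac{89}{180} e_{2} - \frac{83}{300} e_{3} + \frac{19}{30} e_{123}
(\frac{1}{6} e_{2}) R2 = -\frac{89}{180} e_{1} - \frac{61}{180} e_{2} + \frac{19}{30} e_{3} - \frac{83}{300} e_{123}
(-3 e_{3}) R2 = -\frac{249}{50} e_{1} + \frac{57}{5} e_{2} + \frac{61}{10} e_{3} + \frac{89}{10} e_{123}
Summing the partial products and collecting blades:
Answer: -\frac{2311}{450} e_{1} + \frac{104}{9} e_{2} + \frac{1937}{300} e_{3} + \frac{2777}{300} e_{123}


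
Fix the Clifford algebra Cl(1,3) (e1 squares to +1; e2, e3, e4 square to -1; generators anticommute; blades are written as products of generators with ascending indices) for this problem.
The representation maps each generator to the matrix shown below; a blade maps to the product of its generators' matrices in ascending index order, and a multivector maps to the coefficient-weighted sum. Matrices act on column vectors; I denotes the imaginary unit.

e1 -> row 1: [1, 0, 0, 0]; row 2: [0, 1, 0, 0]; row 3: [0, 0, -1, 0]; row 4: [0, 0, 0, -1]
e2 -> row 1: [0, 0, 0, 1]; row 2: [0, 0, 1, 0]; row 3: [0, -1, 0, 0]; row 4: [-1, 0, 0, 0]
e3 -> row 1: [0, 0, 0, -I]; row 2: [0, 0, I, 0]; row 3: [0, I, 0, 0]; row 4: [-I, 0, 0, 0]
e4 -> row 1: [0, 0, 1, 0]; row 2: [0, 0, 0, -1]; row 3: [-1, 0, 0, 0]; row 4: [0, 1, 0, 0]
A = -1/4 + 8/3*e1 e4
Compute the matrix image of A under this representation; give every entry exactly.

Bivector images (products of the table entries): rho(e1 e4) = rho(e1)rho(e4) = row 1: [0, 0, 1, 0]; row 2: [0, 0, 0, -1]; row 3: [1, 0, 0, 0]; row 4: [0, -1, 0, 0].
M = (-1/4)*1 + (8/3)*rho(e1 e4), summed entrywise (1 is the identity matrix):
Answer: row 1: [-1/4, 0, 8/3, 0]; row 2: [0, -1/4, 0, -8/3]; row 3: [8/3, 0, -1/4, 0]; row 4: [0, -8/3, 0, -1/4]


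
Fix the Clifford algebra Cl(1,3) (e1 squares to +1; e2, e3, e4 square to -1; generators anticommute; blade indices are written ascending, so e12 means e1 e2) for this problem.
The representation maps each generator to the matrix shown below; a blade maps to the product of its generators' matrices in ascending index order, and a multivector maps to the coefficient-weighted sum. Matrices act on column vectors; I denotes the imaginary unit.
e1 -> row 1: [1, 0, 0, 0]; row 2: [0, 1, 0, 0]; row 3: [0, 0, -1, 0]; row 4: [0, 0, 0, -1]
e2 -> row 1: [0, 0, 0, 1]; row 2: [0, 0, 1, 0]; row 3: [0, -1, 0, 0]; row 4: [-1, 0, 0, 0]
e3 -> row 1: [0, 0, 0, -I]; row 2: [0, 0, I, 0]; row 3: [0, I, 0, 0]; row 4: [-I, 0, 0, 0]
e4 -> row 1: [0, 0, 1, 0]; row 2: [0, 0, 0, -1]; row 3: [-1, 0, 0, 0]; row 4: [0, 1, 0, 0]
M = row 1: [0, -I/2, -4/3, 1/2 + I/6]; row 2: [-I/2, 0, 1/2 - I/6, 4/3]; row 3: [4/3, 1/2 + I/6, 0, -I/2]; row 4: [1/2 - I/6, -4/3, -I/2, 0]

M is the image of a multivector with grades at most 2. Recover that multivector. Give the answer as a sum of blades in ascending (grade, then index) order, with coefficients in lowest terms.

Method: the blade images are trace-orthogonal — tr(rho(e_A) rho(e_B)^-1) = 4 if A = B and 0 otherwise — and rho(e_A)^-1 = (e_A)^2 * rho(e_A) with (e_A)^2 = +1 or -1, so the coefficient of e_A in the preimage is (e_A)^2 * tr(M rho(e_A))/4.
Nonzero projections over blades of grade <= 2: e4: (e4)^2 = -1, tr(M rho(e4)) = 16/3, coefficient -4/3; e12: (e12)^2 = +1, tr(M rho(e12)) = 2, coefficient 1/2; e13: (e13)^2 = +1, tr(M rho(e13)) = -2/3, coefficient -1/6; e34: (e34)^2 = -1, tr(M rho(e34)) = -2, coefficient 1/2. Every other blade of grade <= 2 projects to 0.
Answer: -4/3*e4 + 1/2*e12 - 1/6*e13 + 1/2*e34


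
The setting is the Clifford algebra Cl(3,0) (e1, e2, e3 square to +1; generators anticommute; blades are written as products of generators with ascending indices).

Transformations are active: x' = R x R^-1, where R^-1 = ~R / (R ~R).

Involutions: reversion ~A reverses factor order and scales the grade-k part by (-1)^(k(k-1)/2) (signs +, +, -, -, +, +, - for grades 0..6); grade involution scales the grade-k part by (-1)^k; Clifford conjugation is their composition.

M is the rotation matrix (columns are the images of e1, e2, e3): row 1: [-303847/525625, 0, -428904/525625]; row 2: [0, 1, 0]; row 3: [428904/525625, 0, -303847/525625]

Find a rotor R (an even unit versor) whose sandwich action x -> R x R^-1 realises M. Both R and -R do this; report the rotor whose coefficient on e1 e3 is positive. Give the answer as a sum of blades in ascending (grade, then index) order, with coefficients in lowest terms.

Method: write R = a + b12*e1 e2 + b13*e1 e3 + b23*e2 e3 with a^2 + b12^2 + b13^2 + b23^2 = 1 (so R^-1 = ~R). Expanding the columns R e_j ~R gives tr M = 4a^2 - 1 and, from the antisymmetric part, M21 - M12 = -4a*b12, M13 - M31 = 4a*b13, M32 - M23 = -4a*b23.
Here tr M = -82069/525625, so a^2 = (1 + tr M)/4 = 110889/525625 and a = ±333/725. Taking a = 333/725: M21 - M12 = 0, M13 - M31 = -857808/525625, M32 - M23 = 0, giving b12 = 0, b13 = -644/725, b23 = 0, i.e. R = 333/725 - 644/725*e1 e3.
Its e1 e3 coefficient is negative, so report the other preimage -R.
Answer: -333/725 + 644/725*e1 e3. Sheet selection: the two-to-one cover makes ±R indistinguishable at the matrix level (trace -82069/525625), so uniqueness comes from the required sign on e1 e3.


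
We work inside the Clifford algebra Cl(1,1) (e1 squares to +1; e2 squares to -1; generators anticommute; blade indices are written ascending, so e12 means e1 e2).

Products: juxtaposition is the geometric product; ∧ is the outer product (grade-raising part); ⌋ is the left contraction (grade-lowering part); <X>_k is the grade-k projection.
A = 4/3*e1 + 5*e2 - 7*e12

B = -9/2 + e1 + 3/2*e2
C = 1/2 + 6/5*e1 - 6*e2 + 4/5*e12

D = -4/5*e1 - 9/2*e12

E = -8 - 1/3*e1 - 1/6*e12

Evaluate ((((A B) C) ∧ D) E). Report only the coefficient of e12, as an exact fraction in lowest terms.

step 1: -37/6 + 9/2*e1 - 31/2*e2 + 57/2*e12
step 2: -4073/60 + 3069/20*e1 - 27/20*e2 + 11/12*e12
step 3: 4073/75*e1 + 60879/200*e12
step 4: -49561/720 - 32584/75*e1 + 33269/360*e2 - 60879/25*e12
Answer: -60879/25


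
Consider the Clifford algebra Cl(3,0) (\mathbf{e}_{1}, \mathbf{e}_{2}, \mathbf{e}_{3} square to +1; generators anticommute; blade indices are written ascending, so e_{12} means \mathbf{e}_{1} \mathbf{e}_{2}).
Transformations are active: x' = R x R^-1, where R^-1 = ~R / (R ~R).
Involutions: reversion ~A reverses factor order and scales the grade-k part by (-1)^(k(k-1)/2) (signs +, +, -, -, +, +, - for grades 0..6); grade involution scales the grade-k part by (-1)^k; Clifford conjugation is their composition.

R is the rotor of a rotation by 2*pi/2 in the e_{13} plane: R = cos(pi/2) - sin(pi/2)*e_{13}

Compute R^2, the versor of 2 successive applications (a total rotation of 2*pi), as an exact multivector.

The rotor phase is half the rotation angle and phases add under composition, so 2 steps in the e_{13} plane accumulate phase 2*(pi/2) = \pi: R^2 = cos(\pi) - sin(\pi)*e_{13}.
cos(\pi) = -1 and sin(\pi) = 0, so R^2 = -1. The total rotation 2*pi is 1 full turn, so every vector returns to itself, yet the rotor is -1, on the OTHER sheet of the double cover (an odd number of 2*pi turns).
Answer: -1


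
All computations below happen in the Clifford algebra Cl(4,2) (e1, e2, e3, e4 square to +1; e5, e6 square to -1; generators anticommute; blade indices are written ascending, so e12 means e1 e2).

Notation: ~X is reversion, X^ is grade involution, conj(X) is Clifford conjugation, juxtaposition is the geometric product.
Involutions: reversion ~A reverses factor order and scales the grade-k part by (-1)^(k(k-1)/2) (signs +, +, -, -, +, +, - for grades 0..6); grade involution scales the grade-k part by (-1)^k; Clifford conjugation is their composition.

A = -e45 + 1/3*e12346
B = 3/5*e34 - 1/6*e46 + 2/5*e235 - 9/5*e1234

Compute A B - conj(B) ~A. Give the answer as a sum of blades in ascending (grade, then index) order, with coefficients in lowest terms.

first term: -3/5*e6 + 3/5*e35 - 1/6*e56 - 1/18*e123 - 1/5*e126 + 2/5*e234 - 9/5*e1235 + 2/15*e1456
second term: -3/5*e6 - 3/5*e35 + 1/6*e56 + 1/18*e123 + 1/5*e126 + 2/5*e234 - 9/5*e1235 - 2/15*e1456
Answer: 6/5*e35 - 1/3*e56 - 1/9*e123 - 2/5*e126 + 4/15*e1456


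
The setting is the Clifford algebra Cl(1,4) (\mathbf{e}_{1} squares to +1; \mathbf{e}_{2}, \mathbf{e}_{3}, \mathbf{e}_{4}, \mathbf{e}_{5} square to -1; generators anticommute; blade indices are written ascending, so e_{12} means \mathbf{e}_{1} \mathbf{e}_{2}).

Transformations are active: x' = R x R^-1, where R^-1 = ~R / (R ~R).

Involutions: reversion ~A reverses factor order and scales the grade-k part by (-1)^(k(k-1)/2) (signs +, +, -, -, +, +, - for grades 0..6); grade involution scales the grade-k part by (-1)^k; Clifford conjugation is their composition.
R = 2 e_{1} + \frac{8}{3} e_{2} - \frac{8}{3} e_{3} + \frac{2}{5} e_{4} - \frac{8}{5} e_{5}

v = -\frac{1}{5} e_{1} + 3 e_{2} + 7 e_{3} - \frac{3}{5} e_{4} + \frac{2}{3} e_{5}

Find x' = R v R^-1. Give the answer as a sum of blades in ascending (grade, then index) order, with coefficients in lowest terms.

~R = 2 e_{1} + \frac{8}{3} e_{2} - \frac{8}{3} e_{3} + \frac{2}{5} e_{4} - \frac{8}{5} e_{5}, and R ~R = -\frac{2912}{225}, so R^-1 = ~R / (-\frac{2912}{225}).
R v = \frac{868}{75} + \frac{98}{15} e_{12} + \frac{202}{15} e_{13} - \frac{28}{25} e_{14} + \frac{76}{75} e_{15} + \frac{80}{3} e_{23} - \frac{14}{5} e_{24} + \frac{296}{45} e_{25} - \frac{6}{5} e_{34} + \frac{424}{45} e_{35} - \frac{52}{75} e_{45}
Answer: -\frac{439}{130} e_{1} - \frac{101}{13} e_{2} - \frac{29}{13} e_{3} - \frac{3}{26} e_{4} + \frac{428}{195} e_{5}


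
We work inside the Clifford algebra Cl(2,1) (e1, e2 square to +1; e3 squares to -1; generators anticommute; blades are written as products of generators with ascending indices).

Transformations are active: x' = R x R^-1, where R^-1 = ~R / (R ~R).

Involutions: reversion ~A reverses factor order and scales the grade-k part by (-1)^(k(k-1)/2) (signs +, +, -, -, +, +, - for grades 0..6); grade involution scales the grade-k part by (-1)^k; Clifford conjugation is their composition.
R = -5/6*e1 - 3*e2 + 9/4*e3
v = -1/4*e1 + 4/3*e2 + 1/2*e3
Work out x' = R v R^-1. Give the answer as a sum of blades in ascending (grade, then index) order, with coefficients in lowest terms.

~R = -5/6*e1 - 3*e2 + 9/4*e3, and R ~R = 667/144, so R^-1 = ~R / (667/144).
R v = -59/12 - 67/36*e1 e2 + 7/48*e1 e3 - 9/2*e2 e3
Answer: 5387/2668*e1 + 10076/2001*e2 - 7039/1334*e3


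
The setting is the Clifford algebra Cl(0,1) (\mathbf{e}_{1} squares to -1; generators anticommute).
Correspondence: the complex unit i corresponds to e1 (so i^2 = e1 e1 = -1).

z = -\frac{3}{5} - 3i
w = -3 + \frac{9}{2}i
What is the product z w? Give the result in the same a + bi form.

In blades: z = -\frac{3}{5} - 3 e_{1}, w = -3 + \frac{9}{2} e_{1}.
Distribute z over w term by term (generator squares from the signature, products reordered to ascending indices): (-\frac{3}{5})*w = \frac{9}{5} - \frac{27}{10} e_{1}; (-3 e_{1})*w = \frac{27}{2} + 9 e_{1}.
Sum: \frac{153}{10} + \frac{63}{10} e_{1}; translating back through the correspondence:
Answer: \frac{153}{10} + \frac{63}{10}i


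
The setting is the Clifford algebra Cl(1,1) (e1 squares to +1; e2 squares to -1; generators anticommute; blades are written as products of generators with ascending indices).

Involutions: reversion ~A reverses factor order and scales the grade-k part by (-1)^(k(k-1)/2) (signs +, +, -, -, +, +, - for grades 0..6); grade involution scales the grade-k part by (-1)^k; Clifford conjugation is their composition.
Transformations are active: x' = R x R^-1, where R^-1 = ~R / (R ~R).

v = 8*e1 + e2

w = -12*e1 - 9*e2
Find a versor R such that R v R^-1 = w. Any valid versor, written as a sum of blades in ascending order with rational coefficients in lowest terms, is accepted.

Take R = v + w = -4*e1 - 8*e2. Because q(v) = q(w) = 63, conjugation by R sends v exactly to w.
Answer: -4*e1 - 8*e2


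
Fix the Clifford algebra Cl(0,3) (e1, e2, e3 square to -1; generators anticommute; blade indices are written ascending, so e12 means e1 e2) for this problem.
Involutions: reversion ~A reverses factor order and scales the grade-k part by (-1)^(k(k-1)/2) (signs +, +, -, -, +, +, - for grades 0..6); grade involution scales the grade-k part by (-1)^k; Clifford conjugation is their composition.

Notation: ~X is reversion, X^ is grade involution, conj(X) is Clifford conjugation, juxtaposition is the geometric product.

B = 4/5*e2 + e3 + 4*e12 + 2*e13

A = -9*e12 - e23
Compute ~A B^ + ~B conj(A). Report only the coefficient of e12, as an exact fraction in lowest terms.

first term: -36 + 36/5*e1 + e2 - 4/5*e3 - 2*e12 + 4*e13 + 18*e23 - 9*e123
second term: 36 + 36/5*e1 + e2 - 4/5*e3 - 2*e12 + 4*e13 + 18*e23 + 9*e123
Answer: -4


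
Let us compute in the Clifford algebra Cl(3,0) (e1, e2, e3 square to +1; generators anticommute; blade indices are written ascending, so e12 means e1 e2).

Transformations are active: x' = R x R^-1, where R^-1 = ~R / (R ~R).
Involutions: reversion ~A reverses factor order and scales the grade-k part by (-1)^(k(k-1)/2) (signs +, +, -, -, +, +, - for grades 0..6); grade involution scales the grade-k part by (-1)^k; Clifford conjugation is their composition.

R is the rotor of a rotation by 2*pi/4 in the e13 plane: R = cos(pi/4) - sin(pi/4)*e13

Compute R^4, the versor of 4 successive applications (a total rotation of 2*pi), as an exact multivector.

Rotor phase runs at HALF the rotation angle; powers of one rotor simply add phase, so after 4 steps in e13 the phase is 4*pi/4 = pi and R^4 = cos(pi) - sin(pi)*e13.
cos(pi) = -1 and sin(pi) = 0, so R^4 = -1. The total rotation 2*pi is 1 full turn, so every vector returns to itself, yet the rotor is -1, on the OTHER sheet of the double cover (an odd number of 2*pi turns).
Answer: -1
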